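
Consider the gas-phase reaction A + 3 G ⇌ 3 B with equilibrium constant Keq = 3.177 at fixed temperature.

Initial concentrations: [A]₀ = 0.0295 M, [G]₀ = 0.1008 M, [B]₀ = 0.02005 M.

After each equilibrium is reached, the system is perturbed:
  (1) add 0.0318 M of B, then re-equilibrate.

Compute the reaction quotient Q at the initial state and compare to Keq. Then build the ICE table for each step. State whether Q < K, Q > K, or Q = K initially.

Q₀ = 0.2668; Q < K (proceeds forward)

Q₀ = 0.2668 vs Keq = 3.177 ⇒ Q<K, forward
Step 1:
                    A           G           B
  Initial      0.0295      0.1008     0.02005
  Change    -0.005332    -0.01599     0.01599
  Equil       0.02417     0.08481     0.03604
  solve Keq expr → x = 0.005332; check Q = 3.177
Then add 0.0318 M of B.
Step 2:
                    A           G           B
  Initial     0.02417     0.08481     0.06784
  Change     0.006571     0.01971    -0.01971
  Equil       0.03074      0.1045     0.04813
  solve Keq expr → x = -0.006571; check Q = 3.177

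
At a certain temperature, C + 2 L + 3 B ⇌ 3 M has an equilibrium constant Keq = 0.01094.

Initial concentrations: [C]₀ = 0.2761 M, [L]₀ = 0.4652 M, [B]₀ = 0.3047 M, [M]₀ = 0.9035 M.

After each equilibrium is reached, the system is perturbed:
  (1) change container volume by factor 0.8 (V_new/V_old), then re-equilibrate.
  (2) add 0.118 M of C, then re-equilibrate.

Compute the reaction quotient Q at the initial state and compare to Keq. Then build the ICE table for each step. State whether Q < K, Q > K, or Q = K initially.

Q₀ = 436.3 vs Keq = 0.01094 ⇒ Q>K, reverse
Step 1:
                    C           L           B           M
  I            0.2761      0.4652      0.3047      0.9035
  C             0.242       0.484       0.726      -0.726
  E            0.5181      0.9492       1.031      0.1775
  solve Keq expr → x = -0.242; check Q = 0.01094
Then change container volume by factor 0.8 (V_new/V_old).
Step 2:
                    C           L           B           M
  I            0.6476       1.187       1.288      0.2219
  C          -0.01358    -0.02715    -0.04073     0.04073
  E            0.6341       1.159       1.248      0.2626
  solve Keq expr → x = 0.01358; check Q = 0.01094
Then add 0.118 M of C.
Step 3:
                    C           L           B           M
  I            0.7521       1.159       1.248      0.2626
  C         -0.003743   -0.007485    -0.01123     0.01123
  E            0.7483       1.152       1.236      0.2738
  solve Keq expr → x = 0.003743; check Q = 0.01094

Q₀ = 436.3; Q > K (proceeds reverse)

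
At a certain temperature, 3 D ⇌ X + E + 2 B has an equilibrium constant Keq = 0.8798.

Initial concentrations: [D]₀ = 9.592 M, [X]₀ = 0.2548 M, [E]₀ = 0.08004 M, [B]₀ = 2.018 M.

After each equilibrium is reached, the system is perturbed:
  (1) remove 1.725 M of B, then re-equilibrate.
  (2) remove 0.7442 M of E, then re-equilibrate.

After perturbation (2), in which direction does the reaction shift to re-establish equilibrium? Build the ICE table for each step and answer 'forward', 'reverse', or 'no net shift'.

Direction: forward

Q₀ = 9.4107e-05 vs Keq = 0.8798 ⇒ Q<K, forward
Step 1:
                    D           X           E           B
  init          9.592      0.2548     0.08004       2.018
  Δ            -4.905       1.635       1.635        3.27
  eq            4.687        1.89       1.715       5.288
  solve Keq expr → x = 1.635; check Q = 0.8798
Then remove 1.725 M of B.
Step 2:
                    D           X           E           B
  init          4.687        1.89       1.715       3.563
  Δ            -0.568      0.1893      0.1893      0.3787
  eq            4.119       2.079       1.904       3.941
  solve Keq expr → x = 0.1893; check Q = 0.8798
Then remove 0.7442 M of E.
Step 3:
                    D           X           E           B
  init          4.119       2.079        1.16       3.941
  Δ           -0.3263      0.1088      0.1088      0.2175
  eq            3.793       2.188       1.269       4.159
  solve Keq expr → x = 0.1088; check Q = 0.8798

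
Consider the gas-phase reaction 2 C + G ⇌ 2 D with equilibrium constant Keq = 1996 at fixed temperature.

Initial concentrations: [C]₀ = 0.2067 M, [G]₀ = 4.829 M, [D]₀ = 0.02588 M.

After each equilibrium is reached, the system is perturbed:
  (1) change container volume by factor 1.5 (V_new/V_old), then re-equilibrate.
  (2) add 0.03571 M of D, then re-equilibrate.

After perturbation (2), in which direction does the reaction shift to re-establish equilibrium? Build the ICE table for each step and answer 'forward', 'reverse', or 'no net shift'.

Direction: reverse

Q₀ = 0.003246 vs Keq = 1996 ⇒ Q<K, forward
Step 1:
                   C          G          D
  init        0.2067      4.829    0.02588
  Δ          -0.2043    -0.1022     0.2043
  eq         0.00237      4.727     0.2302
  solve Keq expr → x = 0.1022; check Q = 1996
Then change container volume by factor 1.5 (V_new/V_old).
Step 2:
                   C          G          D
  init       0.00158      3.151     0.1535
  Δ       3.5063e-04 1.7532e-04 -3.5063e-04
  eq        0.001931      3.151     0.1531
  solve Keq expr → x = -1.7532e-04; check Q = 1996
Then add 0.03571 M of D.
Step 3:
                   C          G          D
  init      0.001931      3.151     0.1888
  Δ       4.4457e-04 2.2228e-04 -4.4457e-04
  eq        0.002375      3.152     0.1884
  solve Keq expr → x = -2.2228e-04; check Q = 1996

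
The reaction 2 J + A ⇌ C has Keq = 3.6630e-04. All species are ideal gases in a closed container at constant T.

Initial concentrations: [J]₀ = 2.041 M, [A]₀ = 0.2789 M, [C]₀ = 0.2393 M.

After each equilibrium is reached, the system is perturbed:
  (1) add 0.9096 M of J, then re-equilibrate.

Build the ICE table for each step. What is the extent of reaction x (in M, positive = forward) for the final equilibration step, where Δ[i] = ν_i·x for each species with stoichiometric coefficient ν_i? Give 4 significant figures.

x = 0.001017 M

Q₀ = 0.206 vs Keq = 3.6630e-04 ⇒ Q>K, reverse
Step 1:
                  J         A         C
  init        2.041    0.2789    0.2393
  Δ          0.4762    0.2381   -0.2381
  eq          2.517     0.517    0.0012
  solve Keq expr → x = -0.2381; check Q = 3.6630e-04
Then add 0.9096 M of J.
Step 2:
                  J         A         C
  init        3.427     0.517    0.0012
  Δ       -0.002034 -0.001017  0.001017
  eq          3.425     0.516  0.002217
  solve Keq expr → x = 0.001017; check Q = 3.6630e-04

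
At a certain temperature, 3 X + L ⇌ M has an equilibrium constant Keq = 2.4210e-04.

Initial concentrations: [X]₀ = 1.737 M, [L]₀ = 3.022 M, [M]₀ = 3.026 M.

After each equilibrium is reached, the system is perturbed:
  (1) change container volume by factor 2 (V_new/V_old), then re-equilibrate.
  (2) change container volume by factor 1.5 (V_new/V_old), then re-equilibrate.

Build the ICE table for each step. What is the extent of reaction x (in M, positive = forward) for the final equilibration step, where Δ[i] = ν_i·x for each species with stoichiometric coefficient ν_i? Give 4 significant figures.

Q₀ = 0.1911 vs Keq = 2.4210e-04 ⇒ Q>K, reverse
Step 1:
                  X         L         M
  I           1.737     3.022     3.026
  C           6.744     2.248    -2.248
  E           8.481      5.27    0.7782
  solve Keq expr → x = -2.248; check Q = 2.4210e-04
Then change container volume by factor 2 (V_new/V_old).
Step 2:
                  X         L         M
  I            4.24     2.635    0.3891
  C          0.8814    0.2938   -0.2938
  E           5.122     2.929   0.09526
  solve Keq expr → x = -0.2938; check Q = 2.4210e-04
Then change container volume by factor 1.5 (V_new/V_old).
Step 3:
                  X         L         M
  I           3.414     1.952   0.06351
  C          0.1262   0.04207  -0.04207
  E           3.541     1.995   0.02143
  solve Keq expr → x = -0.04207; check Q = 2.4210e-04

x = -0.04207 M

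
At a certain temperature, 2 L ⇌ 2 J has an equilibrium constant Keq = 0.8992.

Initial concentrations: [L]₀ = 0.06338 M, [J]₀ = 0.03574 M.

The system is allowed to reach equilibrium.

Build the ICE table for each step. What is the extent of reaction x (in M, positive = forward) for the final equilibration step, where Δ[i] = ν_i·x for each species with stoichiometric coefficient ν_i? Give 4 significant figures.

Q₀ = 0.318 vs Keq = 0.8992 ⇒ Q<K, forward
Step 1:
                    L           J
  I           0.06338     0.03574
  C           -0.0125      0.0125
  E           0.05088     0.04824
  solve Keq expr → x = 0.006252; check Q = 0.8992

x = 0.006252 M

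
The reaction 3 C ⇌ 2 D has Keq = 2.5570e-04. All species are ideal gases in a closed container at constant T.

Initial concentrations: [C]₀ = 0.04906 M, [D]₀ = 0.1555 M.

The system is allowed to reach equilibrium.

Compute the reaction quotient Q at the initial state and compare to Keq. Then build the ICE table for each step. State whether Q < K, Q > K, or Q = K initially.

Q₀ = 204.8; Q > K (proceeds reverse)

Q₀ = 204.8 vs Keq = 2.5570e-04 ⇒ Q>K, reverse
Step 1:
                   C          D
  Initial    0.04906     0.1555
  Change      0.2297    -0.1531
  Equil       0.2788   0.002354
  solve Keq expr → x = -0.07657; check Q = 2.5570e-04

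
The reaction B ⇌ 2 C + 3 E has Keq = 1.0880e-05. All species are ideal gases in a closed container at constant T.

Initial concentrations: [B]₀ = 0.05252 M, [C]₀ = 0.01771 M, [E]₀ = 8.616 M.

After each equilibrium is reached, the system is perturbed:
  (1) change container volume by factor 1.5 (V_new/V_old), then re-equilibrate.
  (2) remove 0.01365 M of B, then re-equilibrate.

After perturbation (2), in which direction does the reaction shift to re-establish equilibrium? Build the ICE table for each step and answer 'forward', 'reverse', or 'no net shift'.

Q₀ = 3.82 vs Keq = 1.0880e-05 ⇒ Q>K, reverse
Step 1:
                   B          C          E
  I          0.05252    0.01771      8.616
  C         0.008839   -0.01768   -0.02652
  E          0.06136 3.2457e-05      8.589
  solve Keq expr → x = -0.008839; check Q = 1.0880e-05
Then change container volume by factor 1.5 (V_new/V_old).
Step 2:
                   B          C          E
  I          0.04091 2.1638e-05      5.726
  C       -1.3519e-05 2.7039e-05 4.0558e-05
  E          0.04089 4.8676e-05      5.726
  solve Keq expr → x = 1.3519e-05; check Q = 1.0880e-05
Then remove 0.01365 M of B.
Step 3:
                   B          C          E
  I          0.02724 4.8676e-05      5.726
  C       4.4714e-06 -8.9429e-06 -1.3414e-05
  E          0.02725 3.9733e-05      5.726
  solve Keq expr → x = -4.4714e-06; check Q = 1.0880e-05

Direction: reverse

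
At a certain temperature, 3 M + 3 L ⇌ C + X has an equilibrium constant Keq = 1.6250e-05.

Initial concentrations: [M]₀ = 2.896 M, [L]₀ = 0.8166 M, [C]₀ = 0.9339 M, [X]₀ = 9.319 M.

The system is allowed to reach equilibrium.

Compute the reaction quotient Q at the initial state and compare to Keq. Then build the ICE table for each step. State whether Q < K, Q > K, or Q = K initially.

Q₀ = 0.658 vs Keq = 1.6250e-05 ⇒ Q>K, reverse
Step 1:
                  M         L         C         X
  init        2.896    0.8166    0.9339     9.319
  Δ           2.754     2.754    -0.918    -0.918
  eq           5.65     3.571   0.01588     8.401
  solve Keq expr → x = -0.918; check Q = 1.6250e-05

Q₀ = 0.658; Q > K (proceeds reverse)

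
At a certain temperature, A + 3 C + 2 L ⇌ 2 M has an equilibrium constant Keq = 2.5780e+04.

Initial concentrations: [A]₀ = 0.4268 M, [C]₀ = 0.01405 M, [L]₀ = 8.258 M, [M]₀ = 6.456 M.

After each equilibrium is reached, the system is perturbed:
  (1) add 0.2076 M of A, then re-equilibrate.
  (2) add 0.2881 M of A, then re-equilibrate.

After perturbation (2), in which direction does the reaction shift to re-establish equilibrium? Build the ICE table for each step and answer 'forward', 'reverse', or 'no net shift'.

Q₀ = 5.1633e+05 vs Keq = 2.5780e+04 ⇒ Q>K, reverse
Step 1:
                  A         C         L         M
  init       0.4268   0.01405     8.258     6.456
  Δ        0.007921   0.02376   0.01584  -0.01584
  eq         0.4347   0.03781     8.274      6.44
  solve Keq expr → x = -0.007921; check Q = 2.5780e+04
Then add 0.2076 M of A.
Step 2:
                  A         C         L         M
  init       0.6423   0.03781     8.274      6.44
  Δ       -0.001523 -0.004569 -0.003046  0.003046
  eq         0.6408   0.03324     8.271     6.443
  solve Keq expr → x = 0.001523; check Q = 2.5780e+04
Then add 0.2881 M of A.
Step 3:
                  A         C         L         M
  init       0.9289   0.03324     8.271     6.443
  Δ       -0.001281 -0.003842 -0.002562  0.002562
  eq         0.9276    0.0294     8.268     6.446
  solve Keq expr → x = 0.001281; check Q = 2.5780e+04

Direction: forward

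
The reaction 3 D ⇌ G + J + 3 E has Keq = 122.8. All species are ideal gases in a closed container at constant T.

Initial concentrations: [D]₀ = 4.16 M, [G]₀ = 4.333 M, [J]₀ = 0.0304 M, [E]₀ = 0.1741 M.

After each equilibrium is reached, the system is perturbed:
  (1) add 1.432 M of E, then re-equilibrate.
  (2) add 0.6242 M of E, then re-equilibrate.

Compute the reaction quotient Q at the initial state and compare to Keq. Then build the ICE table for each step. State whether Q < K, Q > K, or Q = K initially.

Q₀ = 9.6556e-06; Q < K (proceeds forward)

Q₀ = 9.6556e-06 vs Keq = 122.8 ⇒ Q<K, forward
Step 1:
                    D           G           J           E
  Initial        4.16       4.333      0.0304      0.1741
  Change       -3.022       1.007       1.007       3.022
  Equil         1.138        5.34       1.038       3.196
  solve Keq expr → x = 1.007; check Q = 122.8
Then add 1.432 M of E.
Step 2:
                    D           G           J           E
  Initial       1.138        5.34       1.038       4.628
  Change       0.3274     -0.1091     -0.1091     -0.3274
  Equil         1.465       5.231      0.9286       4.301
  solve Keq expr → x = -0.1091; check Q = 122.8
Then add 0.6242 M of E.
Step 3:
                    D           G           J           E
  Initial       1.465       5.231      0.9286       4.925
  Change       0.1352    -0.04506    -0.04506     -0.1352
  Equil         1.601       5.186      0.8835        4.79
  solve Keq expr → x = -0.04506; check Q = 122.8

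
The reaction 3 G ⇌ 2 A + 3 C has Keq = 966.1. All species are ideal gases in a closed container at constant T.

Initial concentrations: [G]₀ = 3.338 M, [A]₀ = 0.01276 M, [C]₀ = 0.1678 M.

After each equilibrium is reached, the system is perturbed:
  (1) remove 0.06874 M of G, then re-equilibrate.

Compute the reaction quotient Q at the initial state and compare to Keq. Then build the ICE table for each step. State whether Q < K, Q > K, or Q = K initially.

Q₀ = 2.0683e-08; Q < K (proceeds forward)

Q₀ = 2.0683e-08 vs Keq = 966.1 ⇒ Q<K, forward
Step 1:
                  G         A         C
  I           3.338   0.01276    0.1678
  C          -2.864     1.909     2.864
  E          0.4741     1.922     3.032
  solve Keq expr → x = 0.9546; check Q = 966.1
Then remove 0.06874 M of G.
Step 2:
                  G         A         C
  I          0.4053     1.922     3.032
  C         0.05437  -0.03624  -0.05437
  E          0.4597     1.886     2.977
  solve Keq expr → x = -0.01812; check Q = 966.1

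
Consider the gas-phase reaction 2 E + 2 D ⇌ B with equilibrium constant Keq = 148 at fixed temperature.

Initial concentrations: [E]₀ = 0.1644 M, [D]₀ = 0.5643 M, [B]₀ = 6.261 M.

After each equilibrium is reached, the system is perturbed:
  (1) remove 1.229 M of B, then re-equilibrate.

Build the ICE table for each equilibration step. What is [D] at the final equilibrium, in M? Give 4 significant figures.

Q₀ = 727.5 vs Keq = 148 ⇒ Q>K, reverse
Step 1:
                    E           D           B
  init         0.1644      0.5643       6.261
  Δ            0.1302      0.1302     -0.0651
  eq           0.2946      0.6945       6.196
  solve Keq expr → x = -0.0651; check Q = 148
Then remove 1.229 M of B.
Step 2:
                    E           D           B
  init         0.2946      0.6945       4.967
  Δ          -0.02193    -0.02193     0.01097
  eq           0.2727      0.6726       4.978
  solve Keq expr → x = 0.01097; check Q = 148

[D]_eq = 0.6726 M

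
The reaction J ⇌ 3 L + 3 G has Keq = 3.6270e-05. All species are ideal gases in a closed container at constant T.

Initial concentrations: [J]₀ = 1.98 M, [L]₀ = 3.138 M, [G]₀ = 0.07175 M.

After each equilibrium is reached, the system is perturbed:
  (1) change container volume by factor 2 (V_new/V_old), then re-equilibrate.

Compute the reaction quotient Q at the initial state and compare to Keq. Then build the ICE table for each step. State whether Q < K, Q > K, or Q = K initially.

Q₀ = 0.005764 vs Keq = 3.6270e-05 ⇒ Q>K, reverse
Step 1:
                   J          L          G
  Initial       1.98      3.138    0.07175
  Change      0.0194   -0.05821   -0.05821
  Equil        1.999       3.08    0.01354
  solve Keq expr → x = -0.0194; check Q = 3.6270e-05
Then change container volume by factor 2 (V_new/V_old).
Step 2:
                   J          L          G
  Initial     0.9997       1.54    0.00677
  Change    -0.00483    0.01449    0.01449
  Equil       0.9949      1.554    0.02126
  solve Keq expr → x = 0.00483; check Q = 3.6270e-05

Q₀ = 0.005764; Q > K (proceeds reverse)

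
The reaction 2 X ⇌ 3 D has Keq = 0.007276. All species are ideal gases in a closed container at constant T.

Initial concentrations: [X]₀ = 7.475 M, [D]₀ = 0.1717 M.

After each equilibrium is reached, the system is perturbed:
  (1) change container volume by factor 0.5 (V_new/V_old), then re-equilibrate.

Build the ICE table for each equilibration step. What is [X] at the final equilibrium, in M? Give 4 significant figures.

Q₀ = 9.0592e-05 vs Keq = 0.007276 ⇒ Q<K, forward
Step 1:
                    X           D
  Initial       7.475      0.1717
  Change      -0.3633      0.5449
  Equil         7.112      0.7166
  solve Keq expr → x = 0.1816; check Q = 0.007276
Then change container volume by factor 0.5 (V_new/V_old).
Step 2:
                    X           D
  Initial       14.22       1.433
  Change       0.1904     -0.2855
  Equil         14.41       1.148
  solve Keq expr → x = -0.09518; check Q = 0.007276

[X]_eq = 14.41 M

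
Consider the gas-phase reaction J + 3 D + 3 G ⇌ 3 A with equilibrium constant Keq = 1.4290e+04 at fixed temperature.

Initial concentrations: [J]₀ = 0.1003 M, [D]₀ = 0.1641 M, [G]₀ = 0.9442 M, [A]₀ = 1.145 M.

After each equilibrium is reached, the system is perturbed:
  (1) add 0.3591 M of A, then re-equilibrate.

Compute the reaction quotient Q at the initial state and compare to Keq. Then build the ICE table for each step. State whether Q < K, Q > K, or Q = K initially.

Q₀ = 4023; Q < K (proceeds forward)

Q₀ = 4023 vs Keq = 1.4290e+04 ⇒ Q<K, forward
Step 1:
                   J          D          G          A
  I           0.1003     0.1641     0.9442      1.145
  C         -0.01386   -0.04158   -0.04158    0.04158
  E          0.08644     0.1225     0.9026      1.187
  solve Keq expr → x = 0.01386; check Q = 1.4290e+04
Then add 0.3591 M of A.
Step 2:
                   J          D          G          A
  I          0.08644     0.1225     0.9026      1.546
  C         0.008485    0.02545    0.02545   -0.02545
  E          0.09492      0.148     0.9281       1.52
  solve Keq expr → x = -0.008485; check Q = 1.4290e+04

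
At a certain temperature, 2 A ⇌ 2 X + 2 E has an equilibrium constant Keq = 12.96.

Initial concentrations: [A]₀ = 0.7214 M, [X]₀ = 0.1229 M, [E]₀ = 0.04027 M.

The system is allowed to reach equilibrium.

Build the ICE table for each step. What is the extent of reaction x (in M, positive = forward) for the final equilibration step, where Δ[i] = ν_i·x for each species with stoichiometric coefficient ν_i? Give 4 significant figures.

x = 0.2974 M

Q₀ = 4.7067e-05 vs Keq = 12.96 ⇒ Q<K, forward
Step 1:
                    A           X           E
  Initial      0.7214      0.1229     0.04027
  Change      -0.5948      0.5948      0.5948
  Equil        0.1266      0.7177      0.6351
  solve Keq expr → x = 0.2974; check Q = 12.96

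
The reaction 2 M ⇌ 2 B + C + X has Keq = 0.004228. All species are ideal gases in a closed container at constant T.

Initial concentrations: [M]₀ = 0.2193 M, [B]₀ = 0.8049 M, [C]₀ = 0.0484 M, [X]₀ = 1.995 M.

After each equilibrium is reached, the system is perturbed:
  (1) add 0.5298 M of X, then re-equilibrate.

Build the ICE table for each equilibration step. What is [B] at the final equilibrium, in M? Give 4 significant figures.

Q₀ = 1.301 vs Keq = 0.004228 ⇒ Q>K, reverse
Step 1:
                    M           B           C           X
  I            0.2193      0.8049      0.0484       1.995
  C           0.09594    -0.09594    -0.04797    -0.04797
  E            0.3152       0.709  4.2935e-04       1.947
  solve Keq expr → x = -0.04797; check Q = 0.004228
Then add 0.5298 M of X.
Step 2:
                    M           B           C           X
  I            0.3152       0.709  4.2935e-04       2.477
  C        1.8252e-04 -1.8252e-04 -9.1261e-05 -9.1261e-05
  E            0.3154      0.7088  3.3808e-04       2.477
  solve Keq expr → x = -9.1261e-05; check Q = 0.004228

[B]_eq = 0.7088 M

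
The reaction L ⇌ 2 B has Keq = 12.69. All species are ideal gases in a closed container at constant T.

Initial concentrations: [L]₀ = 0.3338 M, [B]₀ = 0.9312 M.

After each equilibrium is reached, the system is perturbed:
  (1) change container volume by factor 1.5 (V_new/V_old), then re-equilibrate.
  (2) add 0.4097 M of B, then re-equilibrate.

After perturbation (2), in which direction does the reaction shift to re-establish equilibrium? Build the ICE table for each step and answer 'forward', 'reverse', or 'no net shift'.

Direction: reverse

Q₀ = 2.598 vs Keq = 12.69 ⇒ Q<K, forward
Step 1:
                  L         B
  Initial    0.3338    0.9312
  Change    -0.1959    0.3918
  Equil      0.1379     1.323
  solve Keq expr → x = 0.1959; check Q = 12.69
Then change container volume by factor 1.5 (V_new/V_old).
Step 2:
                  L         B
  Initial   0.09195     0.882
  Change   -0.02384   0.04768
  Equil     0.06811    0.9297
  solve Keq expr → x = 0.02384; check Q = 12.69
Then add 0.4097 M of B.
Step 3:
                  L         B
  Initial   0.06811     1.339
  Change    0.05211   -0.1042
  Equil      0.1202     1.235
  solve Keq expr → x = -0.05211; check Q = 12.69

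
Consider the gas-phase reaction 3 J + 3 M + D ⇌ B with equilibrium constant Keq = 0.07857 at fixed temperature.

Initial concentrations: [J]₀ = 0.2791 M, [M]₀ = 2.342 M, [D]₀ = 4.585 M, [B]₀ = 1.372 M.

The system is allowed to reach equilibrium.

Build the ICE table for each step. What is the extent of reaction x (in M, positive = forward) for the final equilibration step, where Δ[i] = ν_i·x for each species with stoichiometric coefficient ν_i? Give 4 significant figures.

x = -0.09821 M

Q₀ = 1.071 vs Keq = 0.07857 ⇒ Q>K, reverse
Step 1:
                   J          M          D          B
  I           0.2791      2.342      4.585      1.372
  C           0.2946     0.2946    0.09821   -0.09821
  E           0.5737      2.637      4.683      1.274
  solve Keq expr → x = -0.09821; check Q = 0.07857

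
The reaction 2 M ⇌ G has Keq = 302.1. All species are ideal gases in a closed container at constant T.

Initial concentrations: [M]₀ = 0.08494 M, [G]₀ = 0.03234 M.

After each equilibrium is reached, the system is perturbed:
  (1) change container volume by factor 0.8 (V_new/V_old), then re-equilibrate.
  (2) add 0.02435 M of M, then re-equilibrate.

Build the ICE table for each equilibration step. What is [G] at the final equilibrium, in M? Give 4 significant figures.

Q₀ = 4.482 vs Keq = 302.1 ⇒ Q<K, forward
Step 1:
                  M         G
  init      0.08494   0.03234
  Δ        -0.07001     0.035
  eq        0.01493   0.06734
  solve Keq expr → x = 0.035; check Q = 302.1
Then change container volume by factor 0.8 (V_new/V_old).
Step 2:
                  M         G
  init      0.01866   0.08418
  Δ       -0.001878 9.3875e-04
  eq        0.01679   0.08512
  solve Keq expr → x = 9.3875e-04; check Q = 302.1
Then add 0.02435 M of M.
Step 3:
                  M         G
  init      0.04114   0.08512
  Δ        -0.02324   0.01162
  eq        0.01789   0.09674
  solve Keq expr → x = 0.01162; check Q = 302.1

[G]_eq = 0.09674 M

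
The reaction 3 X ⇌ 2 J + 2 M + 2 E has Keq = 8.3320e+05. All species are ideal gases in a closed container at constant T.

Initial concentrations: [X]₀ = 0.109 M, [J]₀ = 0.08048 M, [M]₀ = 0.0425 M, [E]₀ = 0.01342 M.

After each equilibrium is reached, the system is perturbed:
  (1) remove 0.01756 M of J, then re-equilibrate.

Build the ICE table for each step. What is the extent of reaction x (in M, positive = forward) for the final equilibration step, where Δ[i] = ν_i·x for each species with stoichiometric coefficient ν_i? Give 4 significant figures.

x = 3.6396e-06 M

Q₀ = 1.6270e-06 vs Keq = 8.3320e+05 ⇒ Q<K, forward
Step 1:
                   X          J          M          E
  Initial      0.109    0.08048     0.0425    0.01342
  Change     -0.1089    0.07257    0.07257    0.07257
  Equil   1.4015e-04     0.1531     0.1151    0.08599
  solve Keq expr → x = 0.03629; check Q = 8.3320e+05
Then remove 0.01756 M of J.
Step 2:
                   X          J          M          E
  Initial 1.4015e-04     0.1355     0.1151    0.08599
  Change  -1.0919e-05 7.2792e-06 7.2792e-06 7.2792e-06
  Equil   1.2923e-04     0.1355     0.1151      0.086
  solve Keq expr → x = 3.6396e-06; check Q = 8.3320e+05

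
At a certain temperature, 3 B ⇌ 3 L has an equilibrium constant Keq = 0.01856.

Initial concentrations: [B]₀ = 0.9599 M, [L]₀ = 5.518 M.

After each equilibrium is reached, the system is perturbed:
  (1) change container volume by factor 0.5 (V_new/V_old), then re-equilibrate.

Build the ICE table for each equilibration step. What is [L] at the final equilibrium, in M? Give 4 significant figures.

[L]_eq = 2.712 M

Q₀ = 190 vs Keq = 0.01856 ⇒ Q>K, reverse
Step 1:
                  B         L
  I          0.9599     5.518
  C           4.162    -4.162
  E           5.122     1.356
  solve Keq expr → x = -1.387; check Q = 0.01856
Then change container volume by factor 0.5 (V_new/V_old).
Step 2:
                  B         L
  I           10.24     2.712
  C               0         0
  E           10.24     2.712
  solve Keq expr → x = 0; check Q = 0.01856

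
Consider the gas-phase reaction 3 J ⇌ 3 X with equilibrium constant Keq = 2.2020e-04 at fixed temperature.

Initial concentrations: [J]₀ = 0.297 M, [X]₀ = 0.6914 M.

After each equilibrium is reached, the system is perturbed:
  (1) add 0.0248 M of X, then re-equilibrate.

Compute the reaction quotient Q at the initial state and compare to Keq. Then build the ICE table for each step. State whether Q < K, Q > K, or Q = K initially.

Q₀ = 12.62 vs Keq = 2.2020e-04 ⇒ Q>K, reverse
Step 1:
                   J          X
  init         0.297     0.6914
  Δ           0.6351    -0.6351
  eq          0.9321    0.05629
  solve Keq expr → x = -0.2117; check Q = 2.2020e-04
Then add 0.0248 M of X.
Step 2:
                   J          X
  init        0.9321    0.08109
  Δ          0.02339   -0.02339
  eq          0.9555     0.0577
  solve Keq expr → x = -0.007796; check Q = 2.2020e-04

Q₀ = 12.62; Q > K (proceeds reverse)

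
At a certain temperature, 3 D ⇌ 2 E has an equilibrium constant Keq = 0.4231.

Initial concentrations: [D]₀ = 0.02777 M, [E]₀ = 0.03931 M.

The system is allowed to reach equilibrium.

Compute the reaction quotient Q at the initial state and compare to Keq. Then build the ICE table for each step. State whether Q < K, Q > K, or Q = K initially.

Q₀ = 72.16 vs Keq = 0.4231 ⇒ Q>K, reverse
Step 1:
                    D           E
  I           0.02777     0.03931
  C           0.04127    -0.02751
  E           0.06904      0.0118
  solve Keq expr → x = -0.01376; check Q = 0.4231

Q₀ = 72.16; Q > K (proceeds reverse)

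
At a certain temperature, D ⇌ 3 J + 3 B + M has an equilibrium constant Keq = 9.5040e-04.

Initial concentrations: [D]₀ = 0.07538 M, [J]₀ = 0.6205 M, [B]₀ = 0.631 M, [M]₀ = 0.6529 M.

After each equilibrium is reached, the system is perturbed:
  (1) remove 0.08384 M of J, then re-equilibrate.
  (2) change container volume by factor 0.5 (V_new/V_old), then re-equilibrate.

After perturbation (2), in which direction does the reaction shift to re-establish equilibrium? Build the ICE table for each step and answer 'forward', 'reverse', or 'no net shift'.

Direction: reverse

Q₀ = 0.5199 vs Keq = 9.5040e-04 ⇒ Q>K, reverse
Step 1:
                  D         J         B         M
  Initial   0.07538    0.6205     0.631    0.6529
  Change     0.1201   -0.3604   -0.3604   -0.1201
  Equil      0.1955    0.2601    0.2706    0.5328
  solve Keq expr → x = -0.1201; check Q = 9.5040e-04
Then remove 0.08384 M of J.
Step 2:
                  D         J         B         M
  Initial    0.1955    0.1763    0.2706    0.5328
  Change   -0.01391   0.04173   0.04173   0.01391
  Equil      0.1816     0.218    0.3123    0.5467
  solve Keq expr → x = 0.01391; check Q = 9.5040e-04
Then change container volume by factor 0.5 (V_new/V_old).
Step 3:
                  D         J         B         M
  Initial    0.3632     0.436    0.6247     1.093
  Change    0.08042   -0.2413   -0.2413  -0.08042
  Equil      0.4436    0.1947    0.3834     1.013
  solve Keq expr → x = -0.08042; check Q = 9.5040e-04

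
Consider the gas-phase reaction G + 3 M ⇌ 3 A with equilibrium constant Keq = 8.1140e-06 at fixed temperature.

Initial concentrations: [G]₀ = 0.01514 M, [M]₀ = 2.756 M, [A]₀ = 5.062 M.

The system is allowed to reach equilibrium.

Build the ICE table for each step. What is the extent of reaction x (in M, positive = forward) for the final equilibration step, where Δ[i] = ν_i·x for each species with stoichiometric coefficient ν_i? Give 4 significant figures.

Q₀ = 409.3 vs Keq = 8.1140e-06 ⇒ Q>K, reverse
Step 1:
                    G           M           A
  init        0.01514       2.756       5.062
  Δ             1.627       4.881      -4.881
  eq            1.642       7.637      0.1811
  solve Keq expr → x = -1.627; check Q = 8.1140e-06

x = -1.627 M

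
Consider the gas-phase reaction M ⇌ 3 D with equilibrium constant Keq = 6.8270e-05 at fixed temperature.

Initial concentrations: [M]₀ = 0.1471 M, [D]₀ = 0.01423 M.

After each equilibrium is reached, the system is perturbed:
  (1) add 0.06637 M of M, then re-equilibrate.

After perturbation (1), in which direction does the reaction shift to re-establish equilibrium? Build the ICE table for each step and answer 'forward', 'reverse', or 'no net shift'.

Direction: forward

Q₀ = 1.9589e-05 vs Keq = 6.8270e-05 ⇒ Q<K, forward
Step 1:
                  M         D
  init       0.1471   0.01423
  Δ       -0.002409  0.007226
  eq         0.1447   0.02146
  solve Keq expr → x = 0.002409; check Q = 6.8270e-05
Then add 0.06637 M of M.
Step 2:
                  M         D
  init       0.2111   0.02146
  Δ       -9.4703e-04  0.002841
  eq         0.2101    0.0243
  solve Keq expr → x = 9.4703e-04; check Q = 6.8270e-05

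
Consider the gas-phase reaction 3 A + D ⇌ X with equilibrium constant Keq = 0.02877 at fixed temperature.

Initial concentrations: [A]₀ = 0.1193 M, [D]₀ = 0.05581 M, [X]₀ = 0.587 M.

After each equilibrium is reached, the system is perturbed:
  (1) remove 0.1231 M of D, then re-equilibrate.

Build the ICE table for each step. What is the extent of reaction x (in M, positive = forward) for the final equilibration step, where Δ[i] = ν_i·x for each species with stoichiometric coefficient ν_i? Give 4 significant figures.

x = -0.01102 M

Q₀ = 6194 vs Keq = 0.02877 ⇒ Q>K, reverse
Step 1:
                    A           D           X
  init         0.1193     0.05581       0.587
  Δ             1.538      0.5126     -0.5126
  eq            1.657      0.5684     0.07441
  solve Keq expr → x = -0.5126; check Q = 0.02877
Then remove 0.1231 M of D.
Step 2:
                    A           D           X
  init          1.657      0.4453     0.07441
  Δ           0.03307     0.01102    -0.01102
  eq             1.69      0.4563     0.06338
  solve Keq expr → x = -0.01102; check Q = 0.02877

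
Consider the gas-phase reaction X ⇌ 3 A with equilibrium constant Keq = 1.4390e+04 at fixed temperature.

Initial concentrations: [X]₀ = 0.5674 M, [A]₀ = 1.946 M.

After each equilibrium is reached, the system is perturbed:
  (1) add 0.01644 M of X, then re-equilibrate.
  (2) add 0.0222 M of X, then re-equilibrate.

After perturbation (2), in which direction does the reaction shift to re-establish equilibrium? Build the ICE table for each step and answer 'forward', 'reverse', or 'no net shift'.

Direction: forward

Q₀ = 12.99 vs Keq = 1.4390e+04 ⇒ Q<K, forward
Step 1:
                   X          A
  I           0.5674      1.946
  C          -0.5641      1.692
  E         0.003346      3.638
  solve Keq expr → x = 0.5641; check Q = 1.4390e+04
Then add 0.01644 M of X.
Step 2:
                   X          A
  I          0.01979      3.638
  C          -0.0163    0.04891
  E         0.003483      3.687
  solve Keq expr → x = 0.0163; check Q = 1.4390e+04
Then add 0.0222 M of X.
Step 3:
                   X          A
  I          0.02568      3.687
  C         -0.02201    0.06603
  E         0.003674      3.753
  solve Keq expr → x = 0.02201; check Q = 1.4390e+04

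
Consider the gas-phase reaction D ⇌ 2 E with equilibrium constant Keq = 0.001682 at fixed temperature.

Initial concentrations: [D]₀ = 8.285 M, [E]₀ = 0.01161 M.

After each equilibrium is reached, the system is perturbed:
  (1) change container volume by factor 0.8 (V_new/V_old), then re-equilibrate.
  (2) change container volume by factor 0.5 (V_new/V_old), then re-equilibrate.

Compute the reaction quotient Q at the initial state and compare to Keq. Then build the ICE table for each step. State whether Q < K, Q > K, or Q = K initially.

Q₀ = 1.6269e-05 vs Keq = 0.001682 ⇒ Q<K, forward
Step 1:
                   D          E
  init         8.285    0.01161
  Δ         -0.05303     0.1061
  eq           8.232     0.1177
  solve Keq expr → x = 0.05303; check Q = 0.001682
Then change container volume by factor 0.8 (V_new/V_old).
Step 2:
                   D          E
  init         10.29     0.1471
  Δ         0.007739   -0.01548
  eq            10.3     0.1316
  solve Keq expr → x = -0.007739; check Q = 0.001682
Then change container volume by factor 0.5 (V_new/V_old).
Step 3:
                   D          E
  init          20.6     0.2632
  Δ          0.03846   -0.07692
  eq           20.63     0.1863
  solve Keq expr → x = -0.03846; check Q = 0.001682

Q₀ = 1.6269e-05; Q < K (proceeds forward)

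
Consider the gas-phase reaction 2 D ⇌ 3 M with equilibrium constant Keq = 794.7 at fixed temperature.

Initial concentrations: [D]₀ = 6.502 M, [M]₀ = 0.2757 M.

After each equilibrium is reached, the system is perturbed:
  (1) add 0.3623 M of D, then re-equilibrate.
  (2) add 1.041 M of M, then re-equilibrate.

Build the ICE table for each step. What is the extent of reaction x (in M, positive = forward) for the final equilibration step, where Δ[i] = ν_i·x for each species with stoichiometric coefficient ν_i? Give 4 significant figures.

Q₀ = 4.9570e-04 vs Keq = 794.7 ⇒ Q<K, forward
Step 1:
                   D          M
  init         6.502     0.2757
  Δ           -5.596      8.395
  eq          0.9056       8.67
  solve Keq expr → x = 2.798; check Q = 794.7
Then add 0.3623 M of D.
Step 2:
                   D          M
  init         1.268       8.67
  Δ          -0.2927      0.439
  eq          0.9753      9.109
  solve Keq expr → x = 0.1463; check Q = 794.7
Then add 1.041 M of M.
Step 3:
                   D          M
  init        0.9753      10.15
  Δ           0.1372    -0.2057
  eq           1.112      9.945
  solve Keq expr → x = -0.06858; check Q = 794.7

x = -0.06858 M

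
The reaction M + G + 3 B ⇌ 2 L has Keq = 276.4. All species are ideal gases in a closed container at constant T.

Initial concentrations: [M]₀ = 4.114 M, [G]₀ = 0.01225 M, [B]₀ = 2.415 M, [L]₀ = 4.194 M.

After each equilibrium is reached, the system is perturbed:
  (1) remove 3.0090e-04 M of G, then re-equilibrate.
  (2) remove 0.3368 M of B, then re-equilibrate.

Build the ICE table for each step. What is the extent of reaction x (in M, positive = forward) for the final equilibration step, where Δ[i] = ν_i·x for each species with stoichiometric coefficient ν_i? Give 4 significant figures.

Q₀ = 24.78 vs Keq = 276.4 ⇒ Q<K, forward
Step 1:
                   M          G          B          L
  init         4.114    0.01225      2.415      4.194
  Δ         -0.01109   -0.01109   -0.03327    0.02218
  eq           4.103    0.00116      2.382      4.216
  solve Keq expr → x = 0.01109; check Q = 276.4
Then remove 3.0090e-04 M of G.
Step 2:
                   M          G          B          L
  init         4.103 8.5929e-04      2.382      4.216
  Δ       2.9918e-04 2.9918e-04 8.9753e-04 -5.9835e-04
  eq           4.103   0.001158      2.383      4.216
  solve Keq expr → x = -2.9918e-04; check Q = 276.4
Then remove 0.3368 M of B.
Step 3:
                   M          G          B          L
  init         4.103   0.001158      2.046      4.216
  Δ       6.6472e-04 6.6472e-04   0.001994  -0.001329
  eq           4.104   0.001823      2.048      4.214
  solve Keq expr → x = -6.6472e-04; check Q = 276.4

x = -6.6472e-04 M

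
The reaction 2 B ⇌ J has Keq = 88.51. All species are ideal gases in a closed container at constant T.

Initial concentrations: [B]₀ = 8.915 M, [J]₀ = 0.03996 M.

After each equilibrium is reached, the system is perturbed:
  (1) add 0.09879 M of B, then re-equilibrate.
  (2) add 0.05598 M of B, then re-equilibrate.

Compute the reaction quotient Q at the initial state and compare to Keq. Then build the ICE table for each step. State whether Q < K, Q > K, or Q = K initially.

Q₀ = 5.0279e-04; Q < K (proceeds forward)

Q₀ = 5.0279e-04 vs Keq = 88.51 ⇒ Q<K, forward
Step 1:
                  B         J
  I           8.915   0.03996
  C          -8.692     4.346
  E          0.2226     4.386
  solve Keq expr → x = 4.346; check Q = 88.51
Then add 0.09879 M of B.
Step 2:
                  B         J
  I          0.3214     4.386
  C        -0.09756   0.04878
  E          0.2238     4.435
  solve Keq expr → x = 0.04878; check Q = 88.51
Then add 0.05598 M of B.
Step 3:
                  B         J
  I          0.2798     4.435
  C        -0.05528   0.02764
  E          0.2245     4.463
  solve Keq expr → x = 0.02764; check Q = 88.51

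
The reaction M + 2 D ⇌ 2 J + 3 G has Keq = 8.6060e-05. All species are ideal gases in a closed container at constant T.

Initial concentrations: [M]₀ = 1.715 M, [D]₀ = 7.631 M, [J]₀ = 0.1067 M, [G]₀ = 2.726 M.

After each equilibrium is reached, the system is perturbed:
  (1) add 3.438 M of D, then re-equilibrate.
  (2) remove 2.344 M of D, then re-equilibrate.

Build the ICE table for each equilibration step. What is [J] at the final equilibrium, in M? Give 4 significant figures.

[J]_eq = 0.02575 M

Q₀ = 0.002309 vs Keq = 8.6060e-05 ⇒ Q>K, reverse
Step 1:
                   M          D          J          G
  init         1.715      7.631     0.1067      2.726
  Δ          0.04203    0.08407   -0.08407    -0.1261
  eq           1.757      7.715    0.02263        2.6
  solve Keq expr → x = -0.04203; check Q = 8.6060e-05
Then add 3.438 M of D.
Step 2:
                   M          D          J          G
  init         1.757      11.15    0.02263        2.6
  Δ        -0.004869  -0.009738   0.009738    0.01461
  eq           1.752      11.14    0.03237      2.615
  solve Keq expr → x = 0.004869; check Q = 8.6060e-05
Then remove 2.344 M of D.
Step 3:
                   M          D          J          G
  init         1.752      8.799    0.03237      2.615
  Δ         0.003309   0.006619  -0.006619  -0.009928
  eq           1.755      8.806    0.02575      2.605
  solve Keq expr → x = -0.003309; check Q = 8.6060e-05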